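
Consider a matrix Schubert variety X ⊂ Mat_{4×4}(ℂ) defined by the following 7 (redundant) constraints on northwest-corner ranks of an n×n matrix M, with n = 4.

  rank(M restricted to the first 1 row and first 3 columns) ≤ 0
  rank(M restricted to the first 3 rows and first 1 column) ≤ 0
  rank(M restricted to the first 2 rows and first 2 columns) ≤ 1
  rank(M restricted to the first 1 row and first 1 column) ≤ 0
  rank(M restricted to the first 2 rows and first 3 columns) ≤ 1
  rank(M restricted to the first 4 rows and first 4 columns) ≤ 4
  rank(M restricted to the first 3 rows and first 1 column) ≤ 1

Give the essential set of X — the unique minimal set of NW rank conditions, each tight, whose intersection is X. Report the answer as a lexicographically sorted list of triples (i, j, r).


Reconstructing r_w from the 7 given conditions:

  row 1: 0 0 0 1
  row 2: 0 1 1 2
  row 3: 0 1 2 3
  row 4: 1 2 3 4

second differences of R give the permutation w = (4, 2, 3, 1).

Fulton essential set (2 of the 5 Rothe cells):

[(1, 3, 0), (3, 1, 0)]


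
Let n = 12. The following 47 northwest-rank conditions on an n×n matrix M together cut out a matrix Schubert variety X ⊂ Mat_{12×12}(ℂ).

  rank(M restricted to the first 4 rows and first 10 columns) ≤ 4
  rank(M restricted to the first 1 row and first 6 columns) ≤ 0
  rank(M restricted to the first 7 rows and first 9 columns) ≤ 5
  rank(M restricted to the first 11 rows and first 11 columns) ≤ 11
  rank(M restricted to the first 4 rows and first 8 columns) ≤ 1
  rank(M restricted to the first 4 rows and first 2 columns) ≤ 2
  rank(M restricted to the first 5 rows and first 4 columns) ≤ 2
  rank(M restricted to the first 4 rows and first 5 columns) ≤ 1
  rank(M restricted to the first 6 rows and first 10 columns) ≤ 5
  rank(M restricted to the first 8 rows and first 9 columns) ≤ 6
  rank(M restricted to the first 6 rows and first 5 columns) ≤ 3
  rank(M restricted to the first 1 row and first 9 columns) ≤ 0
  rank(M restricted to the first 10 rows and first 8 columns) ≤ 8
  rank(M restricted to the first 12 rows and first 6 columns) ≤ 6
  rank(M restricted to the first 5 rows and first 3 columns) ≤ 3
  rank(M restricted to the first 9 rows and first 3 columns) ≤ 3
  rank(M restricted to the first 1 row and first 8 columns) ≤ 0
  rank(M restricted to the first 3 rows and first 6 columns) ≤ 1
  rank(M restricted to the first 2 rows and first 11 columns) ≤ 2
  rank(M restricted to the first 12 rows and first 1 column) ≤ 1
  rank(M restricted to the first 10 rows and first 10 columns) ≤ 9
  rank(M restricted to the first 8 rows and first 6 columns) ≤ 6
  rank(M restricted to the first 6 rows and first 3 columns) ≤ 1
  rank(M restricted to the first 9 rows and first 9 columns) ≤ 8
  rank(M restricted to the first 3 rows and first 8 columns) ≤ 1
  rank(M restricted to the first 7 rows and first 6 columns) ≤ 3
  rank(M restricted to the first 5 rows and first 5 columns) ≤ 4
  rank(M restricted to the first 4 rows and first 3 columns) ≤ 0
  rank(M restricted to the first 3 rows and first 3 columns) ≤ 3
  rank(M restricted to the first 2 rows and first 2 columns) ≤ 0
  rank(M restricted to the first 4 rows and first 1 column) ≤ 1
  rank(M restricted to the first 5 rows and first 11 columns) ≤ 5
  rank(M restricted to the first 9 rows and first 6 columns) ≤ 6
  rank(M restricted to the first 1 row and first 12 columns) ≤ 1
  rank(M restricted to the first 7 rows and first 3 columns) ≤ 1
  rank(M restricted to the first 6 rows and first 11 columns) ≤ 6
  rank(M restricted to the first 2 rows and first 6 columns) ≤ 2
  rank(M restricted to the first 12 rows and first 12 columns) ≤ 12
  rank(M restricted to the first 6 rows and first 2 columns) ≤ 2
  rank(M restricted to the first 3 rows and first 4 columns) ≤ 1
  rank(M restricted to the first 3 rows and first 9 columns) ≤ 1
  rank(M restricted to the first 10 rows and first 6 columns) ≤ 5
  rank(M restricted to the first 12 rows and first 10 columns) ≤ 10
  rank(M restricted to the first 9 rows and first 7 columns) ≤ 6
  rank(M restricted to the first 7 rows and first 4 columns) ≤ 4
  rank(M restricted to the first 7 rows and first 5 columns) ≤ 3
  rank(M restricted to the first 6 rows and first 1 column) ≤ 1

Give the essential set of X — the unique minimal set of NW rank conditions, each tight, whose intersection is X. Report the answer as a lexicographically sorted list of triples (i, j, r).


Propagating the 47 rank bounds to every northwest block:

  R[1]: 0 | 0 | 0 | 0 | 0 | 0 | 0 | 0 | 0 | 1 | 1 | 1
  R[2]: 0 | 0 | 0 | 1 | 1 | 1 | 1 | 1 | 1 | 2 | 2 | 2
  R[3]: 0 | 0 | 0 | 1 | 1 | 1 | 1 | 1 | 1 | 2 | 3 | 3
  R[4]: 0 | 0 | 0 | 1 | 1 | 1 | 1 | 1 | 2 | 3 | 4 | 4
  R[5]: 1 | 1 | 1 | 2 | 2 | 2 | 2 | 2 | 3 | 4 | 5 | 5
  R[6]: 1 | 1 | 1 | 2 | 3 | 3 | 3 | 3 | 4 | 5 | 6 | 6
  R[7]: 1 | 1 | 1 | 2 | 3 | 3 | 4 | 4 | 5 | 6 | 7 | 7
  R[8]: 1 | 2 | 2 | 3 | 4 | 4 | 5 | 5 | 6 | 7 | 8 | 8
  R[9]: 1 | 2 | 3 | 4 | 5 | 5 | 6 | 6 | 7 | 8 | 9 | 9
  R[10]: 1 | 2 | 3 | 4 | 5 | 5 | 6 | 7 | 8 | 9 | 10 | 10
  R[11]: 1 | 2 | 3 | 4 | 5 | 6 | 7 | 8 | 9 | 10 | 11 | 11
  R[12]: 1 | 2 | 3 | 4 | 5 | 6 | 7 | 8 | 9 | 10 | 11 | 12

the unique w with this rank table is (10, 4, 11, 9, 1, 5, 7, 2, 3, 8, 6, 12).

D(w) has 33 cells with 7 SE-corners; essential set:

[(1, 9, 0), (3, 9, 1), (4, 3, 0), (4, 8, 1), (7, 3, 1), (7, 6, 3), (10, 6, 5)]


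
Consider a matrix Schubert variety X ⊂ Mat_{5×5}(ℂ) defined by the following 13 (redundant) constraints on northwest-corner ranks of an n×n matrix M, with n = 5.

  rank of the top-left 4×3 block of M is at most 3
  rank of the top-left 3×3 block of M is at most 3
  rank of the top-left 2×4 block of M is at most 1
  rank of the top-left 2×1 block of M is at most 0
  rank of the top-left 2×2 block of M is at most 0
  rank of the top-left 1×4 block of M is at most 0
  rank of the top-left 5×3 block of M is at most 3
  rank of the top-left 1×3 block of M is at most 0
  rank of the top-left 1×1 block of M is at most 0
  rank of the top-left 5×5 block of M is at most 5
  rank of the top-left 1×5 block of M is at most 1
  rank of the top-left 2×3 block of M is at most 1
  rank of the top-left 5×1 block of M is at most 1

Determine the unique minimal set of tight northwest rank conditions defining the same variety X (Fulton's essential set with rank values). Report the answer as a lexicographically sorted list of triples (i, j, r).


Rank table r_w(5×5) implied by the 13 constraints:

  0 | 0 | 0 | 0 | 1
  0 | 0 | 1 | 1 | 2
  1 | 1 | 2 | 2 | 3
  1 | 2 | 3 | 3 | 4
  1 | 2 | 3 | 4 | 5

reading off 1-entries of Δ²R: w = (5, 3, 1, 2, 4).

Fulton essential set (2 of the 6 Rothe cells):

[(1, 4, 0), (2, 2, 0)]


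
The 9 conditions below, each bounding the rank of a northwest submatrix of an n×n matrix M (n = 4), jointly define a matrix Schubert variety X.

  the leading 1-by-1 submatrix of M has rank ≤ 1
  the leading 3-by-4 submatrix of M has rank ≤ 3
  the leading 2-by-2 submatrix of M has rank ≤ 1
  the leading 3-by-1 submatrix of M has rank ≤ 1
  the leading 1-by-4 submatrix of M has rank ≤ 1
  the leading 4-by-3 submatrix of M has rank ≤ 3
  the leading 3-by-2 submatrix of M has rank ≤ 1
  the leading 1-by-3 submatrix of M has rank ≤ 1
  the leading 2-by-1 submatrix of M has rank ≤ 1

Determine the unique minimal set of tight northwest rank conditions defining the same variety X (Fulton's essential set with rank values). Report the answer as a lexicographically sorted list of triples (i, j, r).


Rank table r_w(4×4) implied by the 9 constraints:

  R[1]: 1 | 1 | 1 | 1
  R[2]: 1 | 1 | 2 | 2
  R[3]: 1 | 1 | 2 | 3
  R[4]: 1 | 2 | 3 | 4

the unique w with this rank table is (1, 3, 4, 2).

Fulton essential set (1 of the 2 Rothe cells):

[(3, 2, 1)]


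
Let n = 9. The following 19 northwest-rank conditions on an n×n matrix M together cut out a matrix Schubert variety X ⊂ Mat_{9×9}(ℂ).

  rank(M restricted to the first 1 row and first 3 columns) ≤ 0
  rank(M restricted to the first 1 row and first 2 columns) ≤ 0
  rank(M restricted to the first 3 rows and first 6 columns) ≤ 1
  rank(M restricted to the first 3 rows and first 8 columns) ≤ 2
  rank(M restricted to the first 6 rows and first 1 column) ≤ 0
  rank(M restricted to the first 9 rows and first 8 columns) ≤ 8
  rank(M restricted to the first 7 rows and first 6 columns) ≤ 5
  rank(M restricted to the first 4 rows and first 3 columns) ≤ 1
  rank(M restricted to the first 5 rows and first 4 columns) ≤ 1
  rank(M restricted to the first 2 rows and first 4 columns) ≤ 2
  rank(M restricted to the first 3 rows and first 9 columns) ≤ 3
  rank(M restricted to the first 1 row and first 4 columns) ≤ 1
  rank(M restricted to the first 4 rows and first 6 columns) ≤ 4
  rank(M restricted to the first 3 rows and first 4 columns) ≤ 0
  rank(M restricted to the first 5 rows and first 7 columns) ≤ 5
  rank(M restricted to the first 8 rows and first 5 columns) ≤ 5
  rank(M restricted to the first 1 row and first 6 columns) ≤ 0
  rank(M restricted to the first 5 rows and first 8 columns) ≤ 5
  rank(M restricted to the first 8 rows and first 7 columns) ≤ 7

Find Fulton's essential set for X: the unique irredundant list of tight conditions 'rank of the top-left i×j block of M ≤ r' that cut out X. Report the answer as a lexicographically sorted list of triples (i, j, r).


The tightest implied rank at each (i,j), from the 19 conditions:

  row 1: 0, 0, 0, 0, 0, 0, 1, 1, 1
  row 2: 0, 0, 0, 0, 1, 1, 2, 2, 2
  row 3: 0, 0, 0, 0, 1, 1, 2, 2, 3
  row 4: 0, 1, 1, 1, 2, 2, 3, 3, 4
  row 5: 0, 1, 1, 1, 2, 3, 4, 4, 5
  row 6: 0, 1, 2, 2, 3, 4, 5, 5, 6
  row 7: 1, 2, 3, 3, 4, 5, 6, 6, 7
  row 8: 1, 2, 3, 4, 5, 6, 7, 7, 8
  row 9: 1, 2, 3, 4, 5, 6, 7, 8, 9

hence w(1..9) = (7, 5, 9, 2, 6, 3, 1, 4, 8).

ℓ(w)=21; the 6 essential cells (i,j,r):

[(1, 6, 0), (3, 4, 0), (3, 6, 1), (3, 8, 2), (5, 4, 1), (6, 1, 0)]


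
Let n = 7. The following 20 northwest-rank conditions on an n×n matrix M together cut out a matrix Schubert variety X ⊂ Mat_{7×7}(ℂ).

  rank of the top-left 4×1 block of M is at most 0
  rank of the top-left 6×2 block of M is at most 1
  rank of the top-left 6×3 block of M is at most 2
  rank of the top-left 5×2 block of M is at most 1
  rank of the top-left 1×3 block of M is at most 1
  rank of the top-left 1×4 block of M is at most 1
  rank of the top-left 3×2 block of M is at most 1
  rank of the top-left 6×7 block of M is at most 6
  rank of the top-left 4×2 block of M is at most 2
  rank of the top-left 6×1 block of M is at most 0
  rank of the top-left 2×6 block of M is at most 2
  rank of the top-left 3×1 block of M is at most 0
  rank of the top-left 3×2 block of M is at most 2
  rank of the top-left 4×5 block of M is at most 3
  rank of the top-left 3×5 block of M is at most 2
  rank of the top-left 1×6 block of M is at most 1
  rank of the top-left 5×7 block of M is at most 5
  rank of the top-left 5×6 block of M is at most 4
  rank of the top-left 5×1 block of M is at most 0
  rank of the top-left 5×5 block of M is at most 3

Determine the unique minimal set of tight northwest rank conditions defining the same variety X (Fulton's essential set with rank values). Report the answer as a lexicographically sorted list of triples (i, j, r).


Reconstructing r_w from the 20 given conditions:

  row 1: 0 1 1 1 1 1 1
  row 2: 0 1 2 2 2 2 2
  row 3: 0 1 2 2 2 3 3
  row 4: 0 1 2 3 3 4 4
  row 5: 0 1 2 3 3 4 5
  row 6: 0 1 2 3 4 5 6
  row 7: 1 2 3 4 5 6 7

second differences of R give the permutation w = (2, 3, 6, 4, 7, 5, 1).

Fulton essential set (3 of the 9 Rothe cells):

[(3, 5, 2), (5, 5, 3), (6, 1, 0)]


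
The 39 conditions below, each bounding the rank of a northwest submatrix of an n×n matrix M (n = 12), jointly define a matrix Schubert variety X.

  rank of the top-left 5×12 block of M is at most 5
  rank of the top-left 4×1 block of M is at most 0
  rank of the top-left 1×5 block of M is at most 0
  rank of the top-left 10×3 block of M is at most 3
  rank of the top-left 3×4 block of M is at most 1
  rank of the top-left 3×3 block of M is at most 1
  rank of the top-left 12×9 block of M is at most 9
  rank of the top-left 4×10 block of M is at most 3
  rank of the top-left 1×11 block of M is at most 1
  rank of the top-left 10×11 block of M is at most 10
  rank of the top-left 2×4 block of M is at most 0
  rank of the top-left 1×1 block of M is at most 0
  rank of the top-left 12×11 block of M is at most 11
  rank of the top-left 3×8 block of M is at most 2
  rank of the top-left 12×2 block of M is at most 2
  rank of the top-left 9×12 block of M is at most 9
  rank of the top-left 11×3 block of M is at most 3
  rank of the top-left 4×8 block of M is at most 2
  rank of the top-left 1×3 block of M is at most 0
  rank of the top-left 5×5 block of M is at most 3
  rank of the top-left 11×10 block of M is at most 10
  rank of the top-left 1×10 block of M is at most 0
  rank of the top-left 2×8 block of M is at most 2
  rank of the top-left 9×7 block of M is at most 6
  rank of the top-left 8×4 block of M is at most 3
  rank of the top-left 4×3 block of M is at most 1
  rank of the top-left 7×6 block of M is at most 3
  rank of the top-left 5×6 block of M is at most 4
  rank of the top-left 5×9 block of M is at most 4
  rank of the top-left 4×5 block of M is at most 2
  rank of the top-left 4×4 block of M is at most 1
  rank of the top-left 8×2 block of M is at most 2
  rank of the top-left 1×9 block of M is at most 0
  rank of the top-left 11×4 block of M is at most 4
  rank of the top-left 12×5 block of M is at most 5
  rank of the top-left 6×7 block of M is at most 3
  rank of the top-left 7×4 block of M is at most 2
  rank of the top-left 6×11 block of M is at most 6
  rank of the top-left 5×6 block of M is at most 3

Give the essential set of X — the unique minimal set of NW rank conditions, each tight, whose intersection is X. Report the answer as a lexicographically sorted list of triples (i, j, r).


Reconstructing r_w from the 39 given conditions:

  row 1: 0  0  0  0  0  0  0  0  0  0  1  1
  row 2: 0  0  0  0  1  1  1  1  1  1  2  2
  row 3: 0  1  1  1  2  2  2  2  2  2  3  3
  row 4: 0  1  1  1  2  2  2  2  3  3  4  4
  row 5: 1  2  2  2  3  3  3  3  4  4  5  5
  row 6: 1  2  2  2  3  3  3  4  5  5  6  6
  row 7: 1  2  2  2  3  3  4  5  6  6  7  7
  row 8: 1  2  3  3  4  4  5  6  7  7  8  8
  row 9: 1  2  3  4  5  5  6  7  8  8  9  9
  row 10: 1  2  3  4  5  6  7  8  9  9  10  10
  row 11: 1  2  3  4  5  6  7  8  9  10  11  11
  row 12: 1  2  3  4  5  6  7  8  9  10  11  12

so w = (11, 5, 2, 9, 1, 8, 7, 3, 4, 6, 10, 12).

8 SE-corners of the 28-cell Rothe diagram give Ess(w):

[(1, 10, 0), (2, 4, 0), (4, 1, 0), (4, 4, 1), (4, 8, 2), (6, 7, 3), (7, 4, 2), (7, 6, 3)]


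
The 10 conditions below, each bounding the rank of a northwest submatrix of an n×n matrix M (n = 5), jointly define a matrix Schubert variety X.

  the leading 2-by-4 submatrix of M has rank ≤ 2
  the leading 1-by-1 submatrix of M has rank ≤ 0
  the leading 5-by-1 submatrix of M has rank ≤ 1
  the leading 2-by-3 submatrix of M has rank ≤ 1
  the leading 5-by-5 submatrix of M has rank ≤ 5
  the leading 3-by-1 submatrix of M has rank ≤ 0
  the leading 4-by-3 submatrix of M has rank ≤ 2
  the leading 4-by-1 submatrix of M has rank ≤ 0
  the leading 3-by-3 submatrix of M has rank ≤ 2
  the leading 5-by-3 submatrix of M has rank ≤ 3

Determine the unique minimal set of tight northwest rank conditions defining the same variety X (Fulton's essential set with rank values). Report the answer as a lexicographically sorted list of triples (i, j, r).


Computing R[i][j] = min implied NW-rank bound (n=5, 10 conditions):

  i=1: 0 | 1 | 1 | 1 | 1
  i=2: 0 | 1 | 1 | 2 | 2
  i=3: 0 | 1 | 2 | 3 | 3
  i=4: 0 | 1 | 2 | 3 | 4
  i=5: 1 | 2 | 3 | 4 | 5

so w = (2, 4, 3, 5, 1).

ℓ(w)=5; the 2 essential cells (i,j,r):

[(2, 3, 1), (4, 1, 0)]


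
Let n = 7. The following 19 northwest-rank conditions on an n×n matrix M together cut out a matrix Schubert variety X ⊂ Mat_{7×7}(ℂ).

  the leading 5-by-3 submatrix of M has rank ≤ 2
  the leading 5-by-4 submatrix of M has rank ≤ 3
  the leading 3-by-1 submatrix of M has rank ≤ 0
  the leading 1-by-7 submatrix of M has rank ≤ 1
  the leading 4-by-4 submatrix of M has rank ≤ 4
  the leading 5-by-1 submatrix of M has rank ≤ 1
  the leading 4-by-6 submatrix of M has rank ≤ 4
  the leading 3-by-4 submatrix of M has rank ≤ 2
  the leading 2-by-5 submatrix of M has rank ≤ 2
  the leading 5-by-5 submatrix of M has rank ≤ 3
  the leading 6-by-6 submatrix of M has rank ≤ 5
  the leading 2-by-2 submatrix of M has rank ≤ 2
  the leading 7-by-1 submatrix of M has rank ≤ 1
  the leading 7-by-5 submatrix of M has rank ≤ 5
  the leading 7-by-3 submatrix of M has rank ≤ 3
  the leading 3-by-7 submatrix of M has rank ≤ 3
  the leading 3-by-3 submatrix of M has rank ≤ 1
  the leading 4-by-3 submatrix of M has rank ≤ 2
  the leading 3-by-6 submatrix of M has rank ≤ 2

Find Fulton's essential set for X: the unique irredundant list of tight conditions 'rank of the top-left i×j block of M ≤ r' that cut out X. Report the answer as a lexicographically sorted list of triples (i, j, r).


Computing R[i][j] = min implied NW-rank bound (n=7, 19 conditions):

  R[1]: 0, 1, 1, 1, 1, 1, 1
  R[2]: 0, 1, 1, 2, 2, 2, 2
  R[3]: 0, 1, 1, 2, 2, 2, 3
  R[4]: 1, 2, 2, 3, 3, 3, 4
  R[5]: 1, 2, 2, 3, 3, 4, 5
  R[6]: 1, 2, 3, 4, 4, 5, 6
  R[7]: 1, 2, 3, 4, 5, 6, 7

so w = (2, 4, 7, 1, 6, 3, 5).

Fulton essential set (5 of the 9 Rothe cells):

[(3, 1, 0), (3, 3, 1), (3, 6, 2), (5, 3, 2), (5, 5, 3)]


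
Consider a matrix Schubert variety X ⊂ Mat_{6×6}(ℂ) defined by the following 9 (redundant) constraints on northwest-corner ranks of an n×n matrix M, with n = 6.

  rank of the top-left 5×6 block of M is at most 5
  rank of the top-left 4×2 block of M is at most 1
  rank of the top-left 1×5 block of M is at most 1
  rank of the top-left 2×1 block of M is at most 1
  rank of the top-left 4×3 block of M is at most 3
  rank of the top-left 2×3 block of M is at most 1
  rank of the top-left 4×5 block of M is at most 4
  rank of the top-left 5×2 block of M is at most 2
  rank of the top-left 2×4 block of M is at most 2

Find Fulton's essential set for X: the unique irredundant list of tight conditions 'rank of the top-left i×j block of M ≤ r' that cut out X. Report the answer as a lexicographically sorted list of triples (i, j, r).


Computing R[i][j] = min implied NW-rank bound (n=6, 9 conditions):

  1, 1, 1, 1, 1, 1
  1, 1, 1, 2, 2, 2
  1, 1, 2, 3, 3, 3
  1, 1, 2, 3, 4, 4
  1, 2, 3, 4, 5, 5
  1, 2, 3, 4, 5, 6

the unique w with this rank table is (1, 4, 3, 5, 2, 6).

Rothe diagram D(w) (4 cells), 2 SE-corners (essential conditions):

[(2, 3, 1), (4, 2, 1)]


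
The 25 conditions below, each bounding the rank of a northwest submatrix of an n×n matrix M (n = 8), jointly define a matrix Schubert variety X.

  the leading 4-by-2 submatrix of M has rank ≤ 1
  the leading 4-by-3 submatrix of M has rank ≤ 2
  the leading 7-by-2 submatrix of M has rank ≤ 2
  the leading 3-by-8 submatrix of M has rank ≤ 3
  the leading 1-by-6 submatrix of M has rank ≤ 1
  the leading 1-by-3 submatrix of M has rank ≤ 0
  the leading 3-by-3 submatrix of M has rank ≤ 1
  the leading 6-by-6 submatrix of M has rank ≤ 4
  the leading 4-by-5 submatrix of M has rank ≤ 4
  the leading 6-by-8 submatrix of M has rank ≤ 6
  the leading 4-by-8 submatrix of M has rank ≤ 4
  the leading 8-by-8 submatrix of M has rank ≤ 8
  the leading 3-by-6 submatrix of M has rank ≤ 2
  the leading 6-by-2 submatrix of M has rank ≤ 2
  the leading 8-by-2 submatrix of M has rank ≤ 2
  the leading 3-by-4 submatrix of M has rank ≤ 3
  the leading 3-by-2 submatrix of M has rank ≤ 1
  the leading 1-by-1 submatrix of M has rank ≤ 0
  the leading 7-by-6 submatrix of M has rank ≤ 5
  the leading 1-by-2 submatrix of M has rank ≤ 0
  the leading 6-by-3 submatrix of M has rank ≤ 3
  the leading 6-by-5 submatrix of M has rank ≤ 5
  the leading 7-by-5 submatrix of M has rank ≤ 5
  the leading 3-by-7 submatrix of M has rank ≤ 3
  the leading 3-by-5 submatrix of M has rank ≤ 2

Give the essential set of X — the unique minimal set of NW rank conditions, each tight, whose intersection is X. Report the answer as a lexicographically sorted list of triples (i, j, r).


The tightest implied rank at each (i,j), from the 25 conditions:

  0  0  0  1  1  1  1  1
  1  1  1  2  2  2  2  2
  1  1  1  2  2  2  3  3
  1  1  2  3  3  3  4  4
  1  2  3  4  4  4  5  5
  1  2  3  4  4  4  5  6
  1  2  3  4  5  5  6  7
  1  2  3  4  5  6  7  8

so w = (4, 1, 7, 3, 2, 8, 5, 6).

5 SE-corners of the 10-cell Rothe diagram give Ess(w):

[(1, 3, 0), (3, 3, 1), (3, 6, 2), (4, 2, 1), (6, 6, 4)]


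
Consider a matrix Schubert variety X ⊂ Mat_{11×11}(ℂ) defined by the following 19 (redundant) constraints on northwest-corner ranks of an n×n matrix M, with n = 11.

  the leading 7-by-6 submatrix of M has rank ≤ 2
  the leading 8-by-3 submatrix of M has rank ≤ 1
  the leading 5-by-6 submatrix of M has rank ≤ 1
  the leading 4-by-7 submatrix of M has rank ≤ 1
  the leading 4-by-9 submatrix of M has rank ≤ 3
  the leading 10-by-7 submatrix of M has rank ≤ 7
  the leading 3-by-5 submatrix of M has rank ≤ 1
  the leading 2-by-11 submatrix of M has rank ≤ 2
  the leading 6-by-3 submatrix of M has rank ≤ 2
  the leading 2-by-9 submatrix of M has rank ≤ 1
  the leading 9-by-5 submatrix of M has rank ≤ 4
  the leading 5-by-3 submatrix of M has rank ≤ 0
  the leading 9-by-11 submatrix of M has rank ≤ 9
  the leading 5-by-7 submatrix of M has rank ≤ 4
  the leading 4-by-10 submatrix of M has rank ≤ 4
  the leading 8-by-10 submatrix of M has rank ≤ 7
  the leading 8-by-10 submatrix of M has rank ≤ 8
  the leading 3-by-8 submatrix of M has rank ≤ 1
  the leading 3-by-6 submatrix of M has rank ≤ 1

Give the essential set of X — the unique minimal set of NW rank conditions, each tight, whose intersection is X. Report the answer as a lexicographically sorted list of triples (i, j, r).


Rank table r_w(11×11) implied by the 19 constraints:

  R[1]: 0  0  0  1  1  1  1  1  1  1  1
  R[2]: 0  0  0  1  1  1  1  1  1  2  2
  R[3]: 0  0  0  1  1  1  1  1  2  3  3
  R[4]: 0  0  0  1  1  1  1  2  3  4  4
  R[5]: 0  0  0  1  1  1  2  3  4  5  5
  R[6]: 1  1  1  2  2  2  3  4  5  6  6
  R[7]: 1  1  1  2  2  2  3  4  5  6  7
  R[8]: 1  1  1  2  3  3  4  5  6  7  8
  R[9]: 1  2  2  3  4  4  5  6  7  8  9
  R[10]: 1  2  3  4  5  5  6  7  8  9  10
  R[11]: 1  2  3  4  5  6  7  8  9  10  11

second differences of R give the permutation w = (4, 10, 9, 8, 7, 1, 11, 5, 2, 3, 6).

Fulton essential set (7 of the 35 Rothe cells):

[(2, 9, 1), (3, 8, 1), (4, 7, 1), (5, 3, 0), (5, 6, 1), (7, 6, 2), (8, 3, 1)]


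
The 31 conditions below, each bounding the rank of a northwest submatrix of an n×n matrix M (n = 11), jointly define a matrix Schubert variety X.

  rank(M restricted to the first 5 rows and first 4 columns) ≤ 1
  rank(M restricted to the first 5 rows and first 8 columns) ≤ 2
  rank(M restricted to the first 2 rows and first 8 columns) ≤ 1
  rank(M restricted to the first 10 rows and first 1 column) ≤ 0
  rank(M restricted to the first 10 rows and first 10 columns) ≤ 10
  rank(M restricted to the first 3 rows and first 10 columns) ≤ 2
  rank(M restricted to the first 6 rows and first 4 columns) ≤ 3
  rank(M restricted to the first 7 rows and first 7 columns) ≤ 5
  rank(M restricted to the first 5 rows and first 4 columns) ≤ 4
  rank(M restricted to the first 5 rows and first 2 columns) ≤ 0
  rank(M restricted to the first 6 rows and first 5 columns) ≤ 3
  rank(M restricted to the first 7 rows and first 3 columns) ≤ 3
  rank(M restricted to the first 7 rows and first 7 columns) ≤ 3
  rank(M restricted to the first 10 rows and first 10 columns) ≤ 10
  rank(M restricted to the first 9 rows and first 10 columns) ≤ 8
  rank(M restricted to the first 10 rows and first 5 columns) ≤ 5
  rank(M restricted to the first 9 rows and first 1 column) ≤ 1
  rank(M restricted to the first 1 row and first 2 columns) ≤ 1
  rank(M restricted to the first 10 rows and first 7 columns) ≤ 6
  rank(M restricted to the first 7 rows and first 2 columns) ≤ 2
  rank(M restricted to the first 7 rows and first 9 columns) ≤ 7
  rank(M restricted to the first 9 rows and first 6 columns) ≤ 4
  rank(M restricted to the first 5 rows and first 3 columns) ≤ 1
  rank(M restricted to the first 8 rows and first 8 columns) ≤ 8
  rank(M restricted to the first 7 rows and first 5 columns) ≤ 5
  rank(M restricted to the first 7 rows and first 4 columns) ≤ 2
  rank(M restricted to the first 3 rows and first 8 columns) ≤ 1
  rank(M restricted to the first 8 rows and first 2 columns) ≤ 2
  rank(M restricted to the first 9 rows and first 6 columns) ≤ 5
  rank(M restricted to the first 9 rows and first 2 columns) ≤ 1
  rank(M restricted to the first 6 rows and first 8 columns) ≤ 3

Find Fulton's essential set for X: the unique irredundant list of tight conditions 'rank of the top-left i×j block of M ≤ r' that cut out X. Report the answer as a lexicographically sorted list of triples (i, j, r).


Propagating the 31 rank bounds to every northwest block:

  0 | 0 | 1 | 1 | 1 | 1 | 1 | 1 | 1 | 1 | 1
  0 | 0 | 1 | 1 | 1 | 1 | 1 | 1 | 2 | 2 | 2
  0 | 0 | 1 | 1 | 1 | 1 | 1 | 1 | 2 | 2 | 3
  0 | 0 | 1 | 1 | 2 | 2 | 2 | 2 | 3 | 3 | 4
  0 | 0 | 1 | 1 | 2 | 2 | 2 | 2 | 3 | 4 | 5
  0 | 1 | 2 | 2 | 3 | 3 | 3 | 3 | 4 | 5 | 6
  0 | 1 | 2 | 2 | 3 | 3 | 3 | 4 | 5 | 6 | 7
  0 | 1 | 2 | 3 | 4 | 4 | 4 | 5 | 6 | 7 | 8
  0 | 1 | 2 | 3 | 4 | 4 | 5 | 6 | 7 | 8 | 9
  0 | 1 | 2 | 3 | 4 | 5 | 6 | 7 | 8 | 9 | 10
  1 | 2 | 3 | 4 | 5 | 6 | 7 | 8 | 9 | 10 | 11

giving w = (3, 9, 11, 5, 10, 2, 8, 4, 7, 6, 1) via Δ²R.

D(w) has 35 cells with 9 SE-corners; essential set:

[(3, 8, 1), (3, 10, 2), (5, 2, 0), (5, 4, 1), (5, 8, 2), (7, 4, 2), (7, 7, 3), (9, 6, 4), (10, 1, 0)]


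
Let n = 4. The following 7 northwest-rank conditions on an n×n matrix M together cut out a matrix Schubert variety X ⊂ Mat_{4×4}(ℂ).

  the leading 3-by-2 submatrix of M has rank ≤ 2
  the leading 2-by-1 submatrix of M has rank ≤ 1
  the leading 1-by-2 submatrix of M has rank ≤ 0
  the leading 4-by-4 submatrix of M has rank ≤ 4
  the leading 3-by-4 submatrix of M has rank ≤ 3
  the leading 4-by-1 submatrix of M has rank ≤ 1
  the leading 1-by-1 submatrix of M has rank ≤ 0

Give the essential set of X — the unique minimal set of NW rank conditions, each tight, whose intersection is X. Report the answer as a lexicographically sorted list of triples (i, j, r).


Propagating the 7 rank bounds to every northwest block:

  row 1: 0, 0, 1, 1
  row 2: 1, 1, 2, 2
  row 3: 1, 2, 3, 3
  row 4: 1, 2, 3, 4

so w = (3, 1, 2, 4).

1 SE-corner of the 2-cell Rothe diagram gives Ess(w):

[(1, 2, 0)]


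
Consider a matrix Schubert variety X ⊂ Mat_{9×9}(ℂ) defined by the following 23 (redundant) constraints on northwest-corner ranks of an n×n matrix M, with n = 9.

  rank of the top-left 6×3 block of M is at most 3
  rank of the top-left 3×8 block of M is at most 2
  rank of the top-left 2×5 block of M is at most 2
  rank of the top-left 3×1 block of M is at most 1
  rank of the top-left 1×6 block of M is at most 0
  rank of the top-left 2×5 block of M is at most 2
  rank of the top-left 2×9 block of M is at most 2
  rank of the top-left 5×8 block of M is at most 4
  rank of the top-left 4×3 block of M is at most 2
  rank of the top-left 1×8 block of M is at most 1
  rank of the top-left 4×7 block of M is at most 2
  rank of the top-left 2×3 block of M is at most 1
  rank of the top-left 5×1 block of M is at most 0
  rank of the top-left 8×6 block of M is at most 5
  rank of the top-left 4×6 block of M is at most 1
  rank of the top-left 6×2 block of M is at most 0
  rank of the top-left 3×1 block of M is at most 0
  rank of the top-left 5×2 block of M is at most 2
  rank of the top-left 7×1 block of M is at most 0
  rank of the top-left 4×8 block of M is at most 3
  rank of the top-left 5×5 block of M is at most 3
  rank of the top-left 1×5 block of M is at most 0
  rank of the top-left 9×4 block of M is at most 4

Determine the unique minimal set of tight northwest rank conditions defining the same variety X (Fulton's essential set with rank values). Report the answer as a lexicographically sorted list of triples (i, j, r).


Reconstructing r_w from the 23 given conditions:

  i=1: 0 | 0 | 0 | 0 | 0 | 0 | 1 | 1 | 1
  i=2: 0 | 0 | 1 | 1 | 1 | 1 | 2 | 2 | 2
  i=3: 0 | 0 | 1 | 1 | 1 | 1 | 2 | 2 | 3
  i=4: 0 | 0 | 1 | 1 | 1 | 1 | 2 | 3 | 4
  i=5: 0 | 0 | 1 | 2 | 2 | 2 | 3 | 4 | 5
  i=6: 0 | 0 | 1 | 2 | 3 | 3 | 4 | 5 | 6
  i=7: 0 | 1 | 2 | 3 | 4 | 4 | 5 | 6 | 7
  i=8: 1 | 2 | 3 | 4 | 5 | 5 | 6 | 7 | 8
  i=9: 1 | 2 | 3 | 4 | 5 | 6 | 7 | 8 | 9

reading off 1-entries of Δ²R: w = (7, 3, 9, 8, 4, 5, 2, 1, 6).

Rothe diagram D(w) (24 cells), 5 SE-corners (essential conditions):

[(1, 6, 0), (3, 8, 2), (4, 6, 1), (6, 2, 0), (7, 1, 0)]


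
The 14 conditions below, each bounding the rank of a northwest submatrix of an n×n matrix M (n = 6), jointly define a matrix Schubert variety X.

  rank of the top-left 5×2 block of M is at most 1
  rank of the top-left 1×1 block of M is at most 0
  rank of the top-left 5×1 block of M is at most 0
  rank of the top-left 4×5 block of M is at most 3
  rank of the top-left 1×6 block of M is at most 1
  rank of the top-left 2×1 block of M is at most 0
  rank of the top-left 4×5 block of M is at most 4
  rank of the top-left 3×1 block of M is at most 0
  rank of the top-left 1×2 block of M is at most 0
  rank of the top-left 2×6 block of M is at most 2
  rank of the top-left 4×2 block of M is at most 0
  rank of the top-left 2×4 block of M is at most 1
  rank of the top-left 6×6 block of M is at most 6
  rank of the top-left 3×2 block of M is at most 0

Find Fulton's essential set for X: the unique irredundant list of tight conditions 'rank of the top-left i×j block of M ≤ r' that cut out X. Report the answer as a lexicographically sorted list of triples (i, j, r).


Propagating the 14 rank bounds to every northwest block:

  0, 0, 1, 1, 1, 1
  0, 0, 1, 1, 2, 2
  0, 0, 1, 2, 3, 3
  0, 0, 1, 2, 3, 4
  0, 1, 2, 3, 4, 5
  1, 2, 3, 4, 5, 6

hence w(1..6) = (3, 5, 4, 6, 2, 1).

ℓ(w)=10; the 3 essential cells (i,j,r):

[(2, 4, 1), (4, 2, 0), (5, 1, 0)]


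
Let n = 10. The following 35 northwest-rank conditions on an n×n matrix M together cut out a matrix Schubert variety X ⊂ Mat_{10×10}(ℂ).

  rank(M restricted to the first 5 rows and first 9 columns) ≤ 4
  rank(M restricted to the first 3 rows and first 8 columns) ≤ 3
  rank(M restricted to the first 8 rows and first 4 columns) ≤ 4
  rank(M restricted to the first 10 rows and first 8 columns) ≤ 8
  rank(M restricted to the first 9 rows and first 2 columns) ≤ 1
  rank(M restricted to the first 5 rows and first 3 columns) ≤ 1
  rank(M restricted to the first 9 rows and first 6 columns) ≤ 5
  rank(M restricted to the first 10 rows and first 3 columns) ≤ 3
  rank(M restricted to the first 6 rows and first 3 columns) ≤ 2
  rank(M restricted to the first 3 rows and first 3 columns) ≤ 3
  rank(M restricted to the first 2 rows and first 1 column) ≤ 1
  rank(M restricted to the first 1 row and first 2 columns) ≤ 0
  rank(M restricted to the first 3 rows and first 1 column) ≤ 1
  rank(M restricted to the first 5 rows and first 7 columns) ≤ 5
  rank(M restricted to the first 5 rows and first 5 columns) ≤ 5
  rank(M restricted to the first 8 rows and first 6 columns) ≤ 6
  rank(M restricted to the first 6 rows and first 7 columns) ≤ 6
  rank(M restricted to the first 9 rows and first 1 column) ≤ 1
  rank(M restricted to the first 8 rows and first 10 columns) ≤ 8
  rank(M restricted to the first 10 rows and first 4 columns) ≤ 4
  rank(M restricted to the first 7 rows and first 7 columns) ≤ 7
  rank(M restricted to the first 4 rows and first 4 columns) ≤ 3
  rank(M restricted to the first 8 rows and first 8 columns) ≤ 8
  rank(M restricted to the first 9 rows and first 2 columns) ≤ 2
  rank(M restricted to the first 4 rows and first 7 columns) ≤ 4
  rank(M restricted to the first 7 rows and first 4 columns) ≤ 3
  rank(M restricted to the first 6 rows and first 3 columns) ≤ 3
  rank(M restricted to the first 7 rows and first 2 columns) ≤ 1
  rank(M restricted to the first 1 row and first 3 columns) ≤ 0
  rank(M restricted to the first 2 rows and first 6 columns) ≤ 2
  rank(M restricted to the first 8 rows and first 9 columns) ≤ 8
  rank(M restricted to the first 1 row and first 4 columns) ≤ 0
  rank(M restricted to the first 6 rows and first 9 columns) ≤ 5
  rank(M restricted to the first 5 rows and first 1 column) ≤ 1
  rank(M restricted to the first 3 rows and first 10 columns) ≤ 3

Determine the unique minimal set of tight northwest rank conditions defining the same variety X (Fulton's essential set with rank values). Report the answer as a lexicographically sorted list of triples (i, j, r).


Reconstructing r_w from the 35 given conditions:

  row 1: 0, 0, 0, 0, 1, 1, 1, 1, 1, 1
  row 2: 1, 1, 1, 1, 2, 2, 2, 2, 2, 2
  row 3: 1, 1, 1, 2, 3, 3, 3, 3, 3, 3
  row 4: 1, 1, 1, 2, 3, 4, 4, 4, 4, 4
  row 5: 1, 1, 1, 2, 3, 4, 4, 4, 4, 5
  row 6: 1, 1, 2, 3, 4, 5, 5, 5, 5, 6
  row 7: 1, 1, 2, 3, 4, 5, 6, 6, 6, 7
  row 8: 1, 1, 2, 3, 4, 5, 6, 7, 7, 8
  row 9: 1, 1, 2, 3, 4, 5, 6, 7, 8, 9
  row 10: 1, 2, 3, 4, 5, 6, 7, 8, 9, 10

hence w(1..10) = (5, 1, 4, 6, 10, 3, 7, 8, 9, 2).

Rothe diagram D(w) (17 cells), 4 SE-corners (essential conditions):

[(1, 4, 0), (5, 3, 1), (5, 9, 4), (9, 2, 1)]


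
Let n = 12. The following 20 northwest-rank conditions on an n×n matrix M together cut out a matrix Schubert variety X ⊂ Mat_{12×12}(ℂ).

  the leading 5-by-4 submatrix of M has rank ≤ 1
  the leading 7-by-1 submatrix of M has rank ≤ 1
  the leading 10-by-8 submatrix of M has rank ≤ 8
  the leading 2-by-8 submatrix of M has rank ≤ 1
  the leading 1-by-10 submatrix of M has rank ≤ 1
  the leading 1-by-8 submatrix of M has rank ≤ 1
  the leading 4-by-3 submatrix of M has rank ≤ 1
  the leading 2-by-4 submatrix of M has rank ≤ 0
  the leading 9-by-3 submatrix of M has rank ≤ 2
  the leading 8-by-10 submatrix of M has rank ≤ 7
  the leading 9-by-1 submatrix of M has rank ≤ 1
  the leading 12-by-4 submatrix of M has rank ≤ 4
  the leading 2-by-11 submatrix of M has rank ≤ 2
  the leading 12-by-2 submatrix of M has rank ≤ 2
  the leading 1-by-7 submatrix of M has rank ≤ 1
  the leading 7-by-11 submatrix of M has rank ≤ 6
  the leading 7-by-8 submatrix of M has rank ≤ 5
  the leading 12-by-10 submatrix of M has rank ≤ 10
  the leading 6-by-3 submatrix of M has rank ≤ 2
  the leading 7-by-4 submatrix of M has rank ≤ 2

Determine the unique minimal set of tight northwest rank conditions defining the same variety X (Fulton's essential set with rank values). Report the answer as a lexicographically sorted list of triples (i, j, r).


Rank table r_w(12×12) implied by the 20 constraints:

  i=1: 0 | 0 | 0 | 0 | 1 | 1 | 1 | 1 | 1 | 1 | 1 | 1
  i=2: 0 | 0 | 0 | 0 | 1 | 1 | 1 | 1 | 2 | 2 | 2 | 2
  i=3: 1 | 1 | 1 | 1 | 2 | 2 | 2 | 2 | 3 | 3 | 3 | 3
  i=4: 1 | 1 | 1 | 1 | 2 | 3 | 3 | 3 | 4 | 4 | 4 | 4
  i=5: 1 | 1 | 1 | 1 | 2 | 3 | 4 | 4 | 5 | 5 | 5 | 5
  i=6: 1 | 2 | 2 | 2 | 3 | 4 | 5 | 5 | 6 | 6 | 6 | 6
  i=7: 1 | 2 | 2 | 2 | 3 | 4 | 5 | 5 | 6 | 6 | 6 | 7
  i=8: 1 | 2 | 2 | 3 | 4 | 5 | 6 | 6 | 7 | 7 | 7 | 8
  i=9: 1 | 2 | 2 | 3 | 4 | 5 | 6 | 7 | 8 | 8 | 8 | 9
  i=10: 1 | 2 | 3 | 4 | 5 | 6 | 7 | 8 | 9 | 9 | 9 | 10
  i=11: 1 | 2 | 3 | 4 | 5 | 6 | 7 | 8 | 9 | 10 | 10 | 11
  i=12: 1 | 2 | 3 | 4 | 5 | 6 | 7 | 8 | 9 | 10 | 11 | 12

reading off 1-entries of Δ²R: w = (5, 9, 1, 6, 7, 2, 12, 4, 8, 3, 10, 11).

D(w) has 24 cells with 7 SE-corners; essential set:

[(2, 4, 0), (2, 8, 1), (5, 4, 1), (7, 4, 2), (7, 8, 5), (7, 11, 6), (9, 3, 2)]


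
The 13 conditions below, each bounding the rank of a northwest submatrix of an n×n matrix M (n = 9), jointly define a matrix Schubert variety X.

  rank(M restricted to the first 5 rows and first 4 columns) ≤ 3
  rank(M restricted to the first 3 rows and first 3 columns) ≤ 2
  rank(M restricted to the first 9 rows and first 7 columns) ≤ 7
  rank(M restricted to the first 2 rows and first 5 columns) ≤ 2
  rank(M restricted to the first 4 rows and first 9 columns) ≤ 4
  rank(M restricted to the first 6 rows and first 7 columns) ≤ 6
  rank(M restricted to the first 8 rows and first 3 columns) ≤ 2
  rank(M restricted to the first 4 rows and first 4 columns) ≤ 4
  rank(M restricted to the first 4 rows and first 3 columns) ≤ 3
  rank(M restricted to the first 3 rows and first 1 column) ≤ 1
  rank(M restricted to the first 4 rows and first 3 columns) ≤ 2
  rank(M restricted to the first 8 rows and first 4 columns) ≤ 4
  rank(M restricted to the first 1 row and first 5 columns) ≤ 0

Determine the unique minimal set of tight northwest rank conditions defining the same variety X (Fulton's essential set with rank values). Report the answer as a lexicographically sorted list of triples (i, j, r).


Rank table r_w(9×9) implied by the 13 constraints:

  row 1: 0, 0, 0, 0, 0, 1, 1, 1, 1
  row 2: 1, 1, 1, 1, 1, 2, 2, 2, 2
  row 3: 1, 2, 2, 2, 2, 3, 3, 3, 3
  row 4: 1, 2, 2, 3, 3, 4, 4, 4, 4
  row 5: 1, 2, 2, 3, 4, 5, 5, 5, 5
  row 6: 1, 2, 2, 3, 4, 5, 6, 6, 6
  row 7: 1, 2, 2, 3, 4, 5, 6, 7, 7
  row 8: 1, 2, 2, 3, 4, 5, 6, 7, 8
  row 9: 1, 2, 3, 4, 5, 6, 7, 8, 9

second differences of R give the permutation w = (6, 1, 2, 4, 5, 7, 8, 9, 3).

Rothe diagram D(w) (10 cells), 2 SE-corners (essential conditions):

[(1, 5, 0), (8, 3, 2)]


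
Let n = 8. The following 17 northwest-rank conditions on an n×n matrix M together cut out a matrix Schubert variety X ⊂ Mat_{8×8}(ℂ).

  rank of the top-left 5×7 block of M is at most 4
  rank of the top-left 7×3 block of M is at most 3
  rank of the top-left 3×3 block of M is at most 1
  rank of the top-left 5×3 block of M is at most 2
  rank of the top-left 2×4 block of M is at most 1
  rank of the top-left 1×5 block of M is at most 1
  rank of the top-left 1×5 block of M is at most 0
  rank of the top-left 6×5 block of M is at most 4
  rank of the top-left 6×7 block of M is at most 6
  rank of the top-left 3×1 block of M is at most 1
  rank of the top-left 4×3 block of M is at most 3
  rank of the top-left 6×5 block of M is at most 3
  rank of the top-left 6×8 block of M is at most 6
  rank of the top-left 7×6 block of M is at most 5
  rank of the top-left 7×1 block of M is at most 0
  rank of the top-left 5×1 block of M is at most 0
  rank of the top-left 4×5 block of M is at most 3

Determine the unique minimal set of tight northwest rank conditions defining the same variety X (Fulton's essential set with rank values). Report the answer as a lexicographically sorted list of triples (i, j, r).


Rank table r_w(8×8) implied by the 17 constraints:

  R[1]: 0  0  0  0  0  1  1  1
  R[2]: 0  1  1  1  1  2  2  2
  R[3]: 0  1  1  2  2  3  3  3
  R[4]: 0  1  2  3  3  4  4  4
  R[5]: 0  1  2  3  3  4  4  5
  R[6]: 0  1  2  3  3  4  5  6
  R[7]: 0  1  2  3  4  5  6  7
  R[8]: 1  2  3  4  5  6  7  8

giving w = (6, 2, 4, 3, 8, 7, 5, 1) via Δ²R.

D(w) has 15 cells with 5 SE-corners; essential set:

[(1, 5, 0), (3, 3, 1), (5, 7, 4), (6, 5, 3), (7, 1, 0)]


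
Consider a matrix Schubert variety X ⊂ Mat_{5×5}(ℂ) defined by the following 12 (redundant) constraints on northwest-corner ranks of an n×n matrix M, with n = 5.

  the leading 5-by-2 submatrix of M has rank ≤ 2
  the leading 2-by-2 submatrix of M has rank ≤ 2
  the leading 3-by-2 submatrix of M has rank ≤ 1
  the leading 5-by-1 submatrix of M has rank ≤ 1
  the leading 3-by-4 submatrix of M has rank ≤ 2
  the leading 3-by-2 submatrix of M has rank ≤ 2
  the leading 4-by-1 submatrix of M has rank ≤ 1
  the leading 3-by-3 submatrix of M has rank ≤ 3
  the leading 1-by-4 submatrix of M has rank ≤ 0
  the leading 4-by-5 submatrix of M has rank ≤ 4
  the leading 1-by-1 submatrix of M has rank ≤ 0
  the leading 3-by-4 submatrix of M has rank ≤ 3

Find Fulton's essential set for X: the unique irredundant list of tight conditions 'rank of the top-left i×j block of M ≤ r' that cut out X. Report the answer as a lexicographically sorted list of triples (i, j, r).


Recovering R(i,j) via the rank-extension bound from the 12 conditions:

  i=1: 0, 0, 0, 0, 1
  i=2: 1, 1, 1, 1, 2
  i=3: 1, 1, 2, 2, 3
  i=4: 1, 2, 3, 3, 4
  i=5: 1, 2, 3, 4, 5

the unique w with this rank table is (5, 1, 3, 2, 4).

ℓ(w)=5; the 2 essential cells (i,j,r):

[(1, 4, 0), (3, 2, 1)]
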